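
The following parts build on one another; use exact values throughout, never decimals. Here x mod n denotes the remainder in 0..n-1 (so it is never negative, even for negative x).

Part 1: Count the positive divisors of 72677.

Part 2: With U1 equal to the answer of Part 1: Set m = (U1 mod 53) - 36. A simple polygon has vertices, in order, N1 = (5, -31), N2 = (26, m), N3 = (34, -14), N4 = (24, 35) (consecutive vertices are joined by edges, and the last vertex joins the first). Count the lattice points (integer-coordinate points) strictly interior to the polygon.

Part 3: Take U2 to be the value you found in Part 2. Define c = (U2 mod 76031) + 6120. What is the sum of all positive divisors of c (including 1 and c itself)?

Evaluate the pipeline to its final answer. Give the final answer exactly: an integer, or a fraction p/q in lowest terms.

9984

Part 1: 72677 = 11 * 6607; number of divisors = (1+1) * (1+1) = 4; answer 4
Part 2: U1 = 4; m = -32; cross terms: (5*-32 - 26*-31)=646, (26*-14 - 34*-32)=724, (34*35 - 24*-14)=1526, (24*-31 - 5*35)=-919; twice the area = |1977| = 1977; area = 1977/2; boundary points = 1 + 2 + 1 + 1 = 5; strictly interior points = area - boundary/2 + 1 = 987; answer 987
Part 3: U2 = 987; c = 7107; 7107 = 3 * 23 * 103; sigma = (1 + 3) * (1 + 23) * (1 + 103) = 4 * 24 * 104 = 9984; answer 9984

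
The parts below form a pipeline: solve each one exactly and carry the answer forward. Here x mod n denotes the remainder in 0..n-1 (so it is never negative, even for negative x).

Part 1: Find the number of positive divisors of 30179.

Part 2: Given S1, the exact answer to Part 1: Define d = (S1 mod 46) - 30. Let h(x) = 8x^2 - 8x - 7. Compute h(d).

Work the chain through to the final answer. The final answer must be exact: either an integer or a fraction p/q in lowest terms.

Part 1: 30179 = 103 * 293; number of divisors = (1+1) * (1+1) = 4; answer 4
Part 2: S1 = 4; d = -26; 8*(-26)^2 - 8*(-26)^1 - 7 = (5408) + (208) + (-7) = 5609; answer 5609

5609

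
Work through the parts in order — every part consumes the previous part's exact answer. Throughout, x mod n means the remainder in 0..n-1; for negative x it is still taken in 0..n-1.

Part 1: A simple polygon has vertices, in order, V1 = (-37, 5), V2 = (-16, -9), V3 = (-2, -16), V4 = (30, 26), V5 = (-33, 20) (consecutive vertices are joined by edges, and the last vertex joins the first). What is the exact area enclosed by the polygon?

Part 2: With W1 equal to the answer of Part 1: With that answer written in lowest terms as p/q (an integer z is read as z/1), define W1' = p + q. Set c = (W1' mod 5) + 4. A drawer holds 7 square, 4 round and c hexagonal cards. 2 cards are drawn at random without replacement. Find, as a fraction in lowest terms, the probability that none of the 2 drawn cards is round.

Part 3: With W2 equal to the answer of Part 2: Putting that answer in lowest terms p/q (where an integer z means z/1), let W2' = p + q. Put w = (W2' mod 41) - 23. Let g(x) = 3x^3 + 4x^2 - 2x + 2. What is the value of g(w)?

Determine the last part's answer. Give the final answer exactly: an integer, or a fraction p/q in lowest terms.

Part 1: cross terms: (-37*-9 - -16*5)=413, (-16*-16 - -2*-9)=238, (-2*26 - 30*-16)=428, (30*20 - -33*26)=1458, (-33*5 - -37*20)=575; twice the area = |3112| = 3112; area = 1556; answer 1556
Part 2: W1 = 1556; threaded value p + q = 1557; c = 6; total draws C(17,2) = 136; favorable C(13,2) = 78; P = 39/68; answer 39/68
Part 3: W2 = 39/68; threaded value p + q = 107; w = 2; 3*(2)^3 + 4*(2)^2 - 2*(2)^1 + 2 = (24) + (16) + (-4) + (2) = 38; answer 38

38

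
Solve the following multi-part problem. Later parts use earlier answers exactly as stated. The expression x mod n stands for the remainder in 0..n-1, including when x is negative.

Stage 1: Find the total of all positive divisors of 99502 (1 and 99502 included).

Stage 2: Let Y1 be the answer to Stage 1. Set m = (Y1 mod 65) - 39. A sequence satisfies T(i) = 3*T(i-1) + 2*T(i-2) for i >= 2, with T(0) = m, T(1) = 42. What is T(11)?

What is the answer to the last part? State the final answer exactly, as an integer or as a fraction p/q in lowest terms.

Stage 1: 99502 = 2 * 13 * 43 * 89; sigma = (1 + 2) * (1 + 13) * (1 + 43) * (1 + 89) = 3 * 14 * 44 * 90 = 166320; answer 166320
Stage 2: Y1 = 166320; m = 11; T(2) = 3*(42) + 2*(11) = 148; iterating: T(2)=148, T(3)=528, T(4)=1880, T(5)=6696, T(6)=23848, T(7)=84936, T(8)=302504, T(9)=1077384, T(10)=3837160, T(11)=13666248; answer 13666248

13666248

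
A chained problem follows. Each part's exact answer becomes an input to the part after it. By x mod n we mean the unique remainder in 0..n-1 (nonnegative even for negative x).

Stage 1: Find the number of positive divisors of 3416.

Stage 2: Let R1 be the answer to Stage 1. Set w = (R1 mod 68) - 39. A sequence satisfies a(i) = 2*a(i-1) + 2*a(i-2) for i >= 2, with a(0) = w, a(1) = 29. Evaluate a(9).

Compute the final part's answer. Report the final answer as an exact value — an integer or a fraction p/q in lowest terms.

29776

Stage 1: 3416 = 2^3 * 7 * 61; number of divisors = (3+1) * (1+1) * (1+1) = 16; answer 16
Stage 2: R1 = 16; w = -23; a(2) = 2*(29) + 2*(-23) = 12; iterating: a(2)=12, a(3)=82, a(4)=188, a(5)=540, a(6)=1456, a(7)=3992, a(8)=10896, a(9)=29776; answer 29776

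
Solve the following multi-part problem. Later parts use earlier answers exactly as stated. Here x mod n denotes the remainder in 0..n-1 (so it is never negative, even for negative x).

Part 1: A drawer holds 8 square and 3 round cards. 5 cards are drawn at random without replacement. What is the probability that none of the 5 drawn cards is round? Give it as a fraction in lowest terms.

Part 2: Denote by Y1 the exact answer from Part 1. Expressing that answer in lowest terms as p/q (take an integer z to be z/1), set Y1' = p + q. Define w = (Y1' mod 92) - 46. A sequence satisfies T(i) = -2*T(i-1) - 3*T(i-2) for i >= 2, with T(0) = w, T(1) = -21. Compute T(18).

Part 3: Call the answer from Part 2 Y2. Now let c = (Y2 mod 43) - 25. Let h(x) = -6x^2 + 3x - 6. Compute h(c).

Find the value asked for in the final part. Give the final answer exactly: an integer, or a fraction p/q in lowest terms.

-3249

Part 1: total draws C(11,5) = 462; favorable C(8,5) = 56; P = 4/33; answer 4/33
Part 2: Y1 = 4/33; threaded value p + q = 37; w = -9; T(2) = -2*(-21) - 3*(-9) = 69; iterating: T(2)=69, T(3)=-75, T(4)=-57, T(5)=339, T(6)=-507, T(7)=-3, T(8)=1527, T(9)=-3045, T(10)=1509, T(11)=6117, T(12)=-16761, T(13)=15171, T(14)=19941, T(15)=-85395, T(16)=110967, T(17)=34251, T(18)=-401403; answer -401403
Part 3: Y2 = -401403; c = -23; -6*(-23)^2 + 3*(-23)^1 - 6 = (-3174) + (-69) + (-6) = -3249; answer -3249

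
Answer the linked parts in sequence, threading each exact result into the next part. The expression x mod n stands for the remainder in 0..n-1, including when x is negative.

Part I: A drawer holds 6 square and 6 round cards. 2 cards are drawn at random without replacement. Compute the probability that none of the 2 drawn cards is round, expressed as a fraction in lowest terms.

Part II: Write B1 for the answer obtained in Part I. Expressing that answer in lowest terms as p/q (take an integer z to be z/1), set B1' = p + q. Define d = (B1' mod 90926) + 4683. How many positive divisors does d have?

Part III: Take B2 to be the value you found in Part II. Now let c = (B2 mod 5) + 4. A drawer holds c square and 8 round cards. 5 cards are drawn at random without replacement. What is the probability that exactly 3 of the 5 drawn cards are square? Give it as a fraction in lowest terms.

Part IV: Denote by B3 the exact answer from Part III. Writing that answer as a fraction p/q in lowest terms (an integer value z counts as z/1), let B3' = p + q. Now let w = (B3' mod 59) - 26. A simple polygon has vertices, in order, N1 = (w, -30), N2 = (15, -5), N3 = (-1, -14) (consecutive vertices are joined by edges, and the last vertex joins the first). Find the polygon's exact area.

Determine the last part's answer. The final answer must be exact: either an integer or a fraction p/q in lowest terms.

Part I: total draws C(12,2) = 66; favorable C(6,2) = 15; P = 5/22; answer 5/22
Part II: B1 = 5/22; threaded value p + q = 27; d = 4710; 4710 = 2 * 3 * 5 * 157; number of divisors = (1+1) * (1+1) * (1+1) * (1+1) = 16; answer 16
Part III: B2 = 16; c = 5; total draws C(13,5) = 1287; favorable C(5,3)*C(8,2) = 280; P = 280/1287; answer 280/1287
Part IV: B3 = 280/1287; threaded value p + q = 1567; w = 7; cross terms: (7*-5 - 15*-30)=415, (15*-14 - -1*-5)=-215, (-1*-30 - 7*-14)=128; twice the area = |328| = 328; area = 164; answer 164

164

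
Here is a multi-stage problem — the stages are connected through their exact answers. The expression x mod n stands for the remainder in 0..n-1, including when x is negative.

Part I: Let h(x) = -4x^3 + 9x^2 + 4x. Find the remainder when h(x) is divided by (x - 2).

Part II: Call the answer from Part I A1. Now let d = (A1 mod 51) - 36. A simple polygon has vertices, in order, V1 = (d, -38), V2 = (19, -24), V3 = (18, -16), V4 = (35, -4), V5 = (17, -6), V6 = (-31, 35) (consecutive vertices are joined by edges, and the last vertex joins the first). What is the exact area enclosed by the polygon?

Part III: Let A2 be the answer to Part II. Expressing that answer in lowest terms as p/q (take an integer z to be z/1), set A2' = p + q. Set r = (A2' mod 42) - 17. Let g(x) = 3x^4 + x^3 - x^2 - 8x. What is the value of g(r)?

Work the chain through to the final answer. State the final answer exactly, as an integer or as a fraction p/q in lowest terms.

Part I: remainder = value at the root: -4*(2)^3 + 9*(2)^2 + 4*(2)^1 = (-32) + (36) + (8) = 12; answer 12
Part II: A1 = 12; d = -24; cross terms: (-24*-24 - 19*-38)=1298, (19*-16 - 18*-24)=128, (18*-4 - 35*-16)=488, (35*-6 - 17*-4)=-142, (17*35 - -31*-6)=409, (-31*-38 - -24*35)=2018; twice the area = |4199| = 4199; area = 4199/2; answer 4199/2
Part III: A2 = 4199/2; threaded value p + q = 4201; r = -16; 3*(-16)^4 + 1*(-16)^3 - 1*(-16)^2 - 8*(-16)^1 = (196608) + (-4096) + (-256) + (128) = 192384; answer 192384

192384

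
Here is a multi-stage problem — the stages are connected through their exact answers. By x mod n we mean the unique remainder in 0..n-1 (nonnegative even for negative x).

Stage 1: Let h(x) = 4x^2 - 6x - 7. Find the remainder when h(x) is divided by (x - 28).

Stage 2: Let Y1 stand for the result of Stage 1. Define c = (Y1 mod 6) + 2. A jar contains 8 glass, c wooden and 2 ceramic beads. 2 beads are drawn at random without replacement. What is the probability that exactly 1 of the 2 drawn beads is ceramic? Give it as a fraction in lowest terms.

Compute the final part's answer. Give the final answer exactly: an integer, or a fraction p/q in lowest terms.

Stage 1: remainder = value at the root: 4*(28)^2 - 6*(28)^1 - 7 = (3136) + (-168) + (-7) = 2961; answer 2961
Stage 2: Y1 = 2961; c = 5; total draws C(15,2) = 105; favorable C(2,1)*C(13,1) = 26; P = 26/105; answer 26/105

26/105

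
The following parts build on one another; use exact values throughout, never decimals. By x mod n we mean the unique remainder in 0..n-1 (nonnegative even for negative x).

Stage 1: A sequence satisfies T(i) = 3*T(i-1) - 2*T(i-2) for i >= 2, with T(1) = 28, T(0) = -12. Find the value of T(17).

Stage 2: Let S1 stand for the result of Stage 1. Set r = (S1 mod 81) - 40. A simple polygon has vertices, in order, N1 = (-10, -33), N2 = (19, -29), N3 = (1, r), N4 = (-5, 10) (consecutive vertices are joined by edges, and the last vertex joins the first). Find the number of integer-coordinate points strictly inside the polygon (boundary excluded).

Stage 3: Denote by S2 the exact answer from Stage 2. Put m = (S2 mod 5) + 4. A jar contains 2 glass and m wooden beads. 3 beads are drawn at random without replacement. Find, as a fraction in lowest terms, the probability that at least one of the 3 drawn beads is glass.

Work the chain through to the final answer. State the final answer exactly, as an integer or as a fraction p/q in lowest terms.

Stage 1: T(2) = 3*(28) - 2*(-12) = 108; iterating: T(2)=108, T(3)=268, T(4)=588, T(5)=1228, T(6)=2508, T(7)=5068, T(8)=10188, T(9)=20428, T(10)=40908, T(11)=81868, T(12)=163788, T(13)=327628, T(14)=655308, T(15)=1310668, T(16)=2621388, T(17)=5242828; answer 5242828
Stage 2: S1 = 5242828; r = -18; cross terms: (-10*-29 - 19*-33)=917, (19*-18 - 1*-29)=-313, (1*10 - -5*-18)=-80, (-5*-33 - -10*10)=265; twice the area = |789| = 789; area = 789/2; boundary points = 1 + 1 + 2 + 1 = 5; strictly interior points = area - boundary/2 + 1 = 393; answer 393
Stage 3: S2 = 393; m = 7; total draws C(9,3) = 84; complement C(7,3) = 35; favorable 84 - 35 = 49; P = 7/12; answer 7/12

7/12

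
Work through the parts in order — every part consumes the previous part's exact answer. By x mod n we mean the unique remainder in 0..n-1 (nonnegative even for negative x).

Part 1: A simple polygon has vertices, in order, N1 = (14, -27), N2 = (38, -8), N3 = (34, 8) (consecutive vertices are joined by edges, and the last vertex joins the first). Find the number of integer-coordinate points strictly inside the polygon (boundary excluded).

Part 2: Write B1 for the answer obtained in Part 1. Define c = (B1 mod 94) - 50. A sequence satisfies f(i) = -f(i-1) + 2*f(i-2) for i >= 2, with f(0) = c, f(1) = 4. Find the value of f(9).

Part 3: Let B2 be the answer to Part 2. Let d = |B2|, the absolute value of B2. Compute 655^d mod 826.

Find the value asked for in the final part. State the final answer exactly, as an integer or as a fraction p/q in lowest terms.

Part 1: cross terms: (14*-8 - 38*-27)=914, (38*8 - 34*-8)=576, (34*-27 - 14*8)=-1030; twice the area = |460| = 460; area = 230; boundary points = 1 + 4 + 5 = 10; strictly interior points = area - boundary/2 + 1 = 226; answer 226
Part 2: B1 = 226; c = -12; f(2) = -1*(4) + 2*(-12) = -28; iterating: f(2)=-28, f(3)=36, f(4)=-92, f(5)=164, f(6)=-348, f(7)=676, f(8)=-1372, f(9)=2724; answer 2724
Part 3: B2 = 2724; d = 2724; squarings mod 826: 655^1=655, 655^2=331, 655^4=529, 655^8=653, 655^16=193, 655^32=79, 655^64=459, 655^128=51, 655^256=123, 655^512=261, 655^1024=389, 655^2048=163; 655^2724 = 655^4 * 655^32 * 655^128 * 655^512 * 655^2048 = 631 (mod 826); answer 631

631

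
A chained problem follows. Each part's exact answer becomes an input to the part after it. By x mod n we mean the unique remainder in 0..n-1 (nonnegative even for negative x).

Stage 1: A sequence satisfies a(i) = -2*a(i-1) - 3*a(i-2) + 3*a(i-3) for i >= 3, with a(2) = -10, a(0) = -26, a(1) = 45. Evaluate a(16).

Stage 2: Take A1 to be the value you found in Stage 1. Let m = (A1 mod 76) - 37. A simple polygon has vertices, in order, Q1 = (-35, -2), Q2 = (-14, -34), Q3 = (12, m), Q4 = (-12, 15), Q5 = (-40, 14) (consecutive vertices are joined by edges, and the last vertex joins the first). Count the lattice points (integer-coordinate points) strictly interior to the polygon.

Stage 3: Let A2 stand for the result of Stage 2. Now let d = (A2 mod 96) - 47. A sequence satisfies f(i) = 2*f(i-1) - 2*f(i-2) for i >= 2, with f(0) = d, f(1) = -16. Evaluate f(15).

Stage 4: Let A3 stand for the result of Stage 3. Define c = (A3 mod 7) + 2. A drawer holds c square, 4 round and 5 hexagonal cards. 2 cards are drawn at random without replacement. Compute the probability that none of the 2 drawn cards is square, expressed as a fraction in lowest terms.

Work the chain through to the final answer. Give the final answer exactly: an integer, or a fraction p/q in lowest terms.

Stage 1: a(3) = -2*(-10) - 3*(45) + 3*(-26) = -193; iterating: a(3)=-193, a(4)=551, a(5)=-553, a(6)=-1126, a(7)=5564, a(8)=-9409, a(9)=-1252, a(10)=47423, a(11)=-119317, a(12)=92609, a(13)=315002, a(14)=-1265782, a(15)=1864385, a(16)=1013582; answer 1013582
Stage 2: A1 = 1013582; m = 9; cross terms: (-35*-34 - -14*-2)=1162, (-14*9 - 12*-34)=282, (12*15 - -12*9)=288, (-12*14 - -40*15)=432, (-40*-2 - -35*14)=570; twice the area = |2734| = 2734; area = 1367; boundary points = 1 + 1 + 6 + 1 + 1 = 10; strictly interior points = area - boundary/2 + 1 = 1363; answer 1363
Stage 3: A2 = 1363; d = -28; f(2) = 2*(-16) - 2*(-28) = 24; iterating: f(2)=24, f(3)=80, f(4)=112, f(5)=64, f(6)=-96, f(7)=-320, f(8)=-448, f(9)=-256, f(10)=384, f(11)=1280, f(12)=1792, f(13)=1024, f(14)=-1536, f(15)=-5120; answer -5120
Stage 4: A3 = -5120; c = 6; total draws C(15,2) = 105; favorable C(9,2) = 36; P = 12/35; answer 12/35

12/35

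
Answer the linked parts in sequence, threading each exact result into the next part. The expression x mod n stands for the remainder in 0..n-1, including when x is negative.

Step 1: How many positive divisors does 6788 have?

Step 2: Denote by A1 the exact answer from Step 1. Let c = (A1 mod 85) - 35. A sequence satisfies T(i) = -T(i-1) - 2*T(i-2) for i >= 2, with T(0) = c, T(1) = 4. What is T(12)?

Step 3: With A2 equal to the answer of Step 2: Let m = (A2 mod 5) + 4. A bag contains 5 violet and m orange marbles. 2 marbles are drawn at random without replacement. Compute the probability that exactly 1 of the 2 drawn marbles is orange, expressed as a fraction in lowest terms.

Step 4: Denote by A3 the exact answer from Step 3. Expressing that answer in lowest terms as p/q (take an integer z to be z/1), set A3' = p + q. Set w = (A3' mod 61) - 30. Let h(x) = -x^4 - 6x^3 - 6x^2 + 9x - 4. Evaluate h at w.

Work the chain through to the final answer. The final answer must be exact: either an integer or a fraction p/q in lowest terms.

-858404

Step 1: 6788 = 2^2 * 1697; number of divisors = (2+1) * (1+1) = 6; answer 6
Step 2: A1 = 6; c = -29; T(2) = -1*(4) - 2*(-29) = 54; iterating: T(2)=54, T(3)=-62, T(4)=-46, T(5)=170, T(6)=-78, T(7)=-262, T(8)=418, T(9)=106, T(10)=-942, T(11)=730, T(12)=1154; answer 1154
Step 3: A2 = 1154; m = 8; total draws C(13,2) = 78; favorable C(8,1)*C(5,1) = 40; P = 20/39; answer 20/39
Step 4: A3 = 20/39; threaded value p + q = 59; w = 29; -1*(29)^4 - 6*(29)^3 - 6*(29)^2 + 9*(29)^1 - 4 = (-707281) + (-146334) + (-5046) + (261) + (-4) = -858404; answer -858404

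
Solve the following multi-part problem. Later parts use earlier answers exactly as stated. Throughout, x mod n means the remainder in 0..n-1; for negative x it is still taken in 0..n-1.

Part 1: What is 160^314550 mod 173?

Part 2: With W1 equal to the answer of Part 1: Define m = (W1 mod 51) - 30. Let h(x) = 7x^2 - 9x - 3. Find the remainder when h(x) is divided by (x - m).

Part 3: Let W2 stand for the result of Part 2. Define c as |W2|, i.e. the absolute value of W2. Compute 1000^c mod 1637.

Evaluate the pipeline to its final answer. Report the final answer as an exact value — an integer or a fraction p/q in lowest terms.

1117

Part 1: squarings mod 173: 160^1=160, 160^2=169, 160^4=16, 160^8=83, 160^16=142, 160^32=96, 160^64=47, 160^128=133, 160^256=43, 160^512=119, 160^1024=148, 160^2048=106, 160^4096=164, 160^8192=81, 160^16384=160, 160^32768=169, 160^65536=16, 160^131072=83, 160^262144=142; 160^314550 = 160^2 * 160^4 * 160^16 * 160^32 * 160^128 * 160^1024 * 160^2048 * 160^16384 * 160^32768 * 160^262144 = 138 (mod 173); answer 138
Part 2: W1 = 138; m = 6; remainder = value at the root: 7*(6)^2 - 9*(6)^1 - 3 = (252) + (-54) + (-3) = 195; answer 195
Part 3: W2 = 195; c = 195; squarings mod 1637: 1000^1=1000, 1000^2=1430, 1000^4=287, 1000^8=519, 1000^16=893, 1000^32=230, 1000^64=516, 1000^128=1062; 1000^195 = 1000^1 * 1000^2 * 1000^64 * 1000^128 = 1117 (mod 1637); answer 1117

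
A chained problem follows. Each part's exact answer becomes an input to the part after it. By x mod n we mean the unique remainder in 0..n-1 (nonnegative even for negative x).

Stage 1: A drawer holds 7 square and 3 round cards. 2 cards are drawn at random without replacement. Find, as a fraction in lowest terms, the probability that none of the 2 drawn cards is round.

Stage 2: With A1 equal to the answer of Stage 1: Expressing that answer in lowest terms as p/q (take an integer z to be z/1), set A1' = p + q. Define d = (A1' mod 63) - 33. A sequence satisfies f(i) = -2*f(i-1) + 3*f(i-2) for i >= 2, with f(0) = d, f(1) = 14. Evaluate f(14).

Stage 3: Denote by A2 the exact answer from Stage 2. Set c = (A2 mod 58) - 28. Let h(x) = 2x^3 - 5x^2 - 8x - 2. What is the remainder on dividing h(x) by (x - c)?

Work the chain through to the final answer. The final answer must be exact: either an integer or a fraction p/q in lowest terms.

8243

Stage 1: total draws C(10,2) = 45; favorable C(7,2) = 21; P = 7/15; answer 7/15
Stage 2: A1 = 7/15; threaded value p + q = 22; d = -11; f(2) = -2*(14) + 3*(-11) = -61; iterating: f(2)=-61, f(3)=164, f(4)=-511, f(5)=1514, f(6)=-4561, f(7)=13664, f(8)=-41011, f(9)=123014, f(10)=-369061, f(11)=1107164, f(12)=-3321511, f(13)=9964514, f(14)=-29893561; answer -29893561
Stage 3: A2 = -29893561; c = 17; remainder = value at the root: 2*(17)^3 - 5*(17)^2 - 8*(17)^1 - 2 = (9826) + (-1445) + (-136) + (-2) = 8243; answer 8243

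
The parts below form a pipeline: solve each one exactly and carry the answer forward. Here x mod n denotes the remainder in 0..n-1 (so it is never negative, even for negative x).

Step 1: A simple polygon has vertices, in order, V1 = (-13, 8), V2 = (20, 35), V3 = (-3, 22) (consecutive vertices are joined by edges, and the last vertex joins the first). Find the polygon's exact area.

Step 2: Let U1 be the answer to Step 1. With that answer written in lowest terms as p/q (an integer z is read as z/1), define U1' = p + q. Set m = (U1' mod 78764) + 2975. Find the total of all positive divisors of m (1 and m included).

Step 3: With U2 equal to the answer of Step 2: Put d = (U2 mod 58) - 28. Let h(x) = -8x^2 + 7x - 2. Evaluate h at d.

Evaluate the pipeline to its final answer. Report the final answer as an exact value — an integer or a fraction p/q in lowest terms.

Step 1: cross terms: (-13*35 - 20*8)=-615, (20*22 - -3*35)=545, (-3*8 - -13*22)=262; twice the area = |192| = 192; area = 96; answer 96
Step 2: U1 = 96; threaded value p + q = 97; m = 3072; 3072 = 2^10 * 3; sigma = (1 + 2 + 4 + 8 + 16 + 32 + 64 + 128 + 256 + 512 + 1024) * (1 + 3) = 2047 * 4 = 8188; answer 8188
Step 3: U2 = 8188; d = -18; -8*(-18)^2 + 7*(-18)^1 - 2 = (-2592) + (-126) + (-2) = -2720; answer -2720

-2720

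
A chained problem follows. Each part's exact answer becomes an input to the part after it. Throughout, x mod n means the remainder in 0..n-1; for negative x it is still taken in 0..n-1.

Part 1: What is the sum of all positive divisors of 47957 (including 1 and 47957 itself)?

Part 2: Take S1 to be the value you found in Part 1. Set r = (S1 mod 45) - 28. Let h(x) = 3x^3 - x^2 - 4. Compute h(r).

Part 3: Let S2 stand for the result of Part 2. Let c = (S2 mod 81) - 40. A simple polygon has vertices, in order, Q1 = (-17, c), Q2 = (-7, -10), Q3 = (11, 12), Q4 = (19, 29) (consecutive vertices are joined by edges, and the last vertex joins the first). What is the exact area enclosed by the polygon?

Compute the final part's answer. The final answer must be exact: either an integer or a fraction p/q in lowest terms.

Part 1: 47957 = 7 * 13 * 17 * 31; sigma = (1 + 7) * (1 + 13) * (1 + 17) * (1 + 31) = 8 * 14 * 18 * 32 = 64512; answer 64512
Part 2: S1 = 64512; r = -1; 3*(-1)^3 - 1*(-1)^2 - 4 = (-3) + (-1) + (-4) = -8; answer -8
Part 3: S2 = -8; c = 33; cross terms: (-17*-10 - -7*33)=401, (-7*12 - 11*-10)=26, (11*29 - 19*12)=91, (19*33 - -17*29)=1120; twice the area = |1638| = 1638; area = 819; answer 819

819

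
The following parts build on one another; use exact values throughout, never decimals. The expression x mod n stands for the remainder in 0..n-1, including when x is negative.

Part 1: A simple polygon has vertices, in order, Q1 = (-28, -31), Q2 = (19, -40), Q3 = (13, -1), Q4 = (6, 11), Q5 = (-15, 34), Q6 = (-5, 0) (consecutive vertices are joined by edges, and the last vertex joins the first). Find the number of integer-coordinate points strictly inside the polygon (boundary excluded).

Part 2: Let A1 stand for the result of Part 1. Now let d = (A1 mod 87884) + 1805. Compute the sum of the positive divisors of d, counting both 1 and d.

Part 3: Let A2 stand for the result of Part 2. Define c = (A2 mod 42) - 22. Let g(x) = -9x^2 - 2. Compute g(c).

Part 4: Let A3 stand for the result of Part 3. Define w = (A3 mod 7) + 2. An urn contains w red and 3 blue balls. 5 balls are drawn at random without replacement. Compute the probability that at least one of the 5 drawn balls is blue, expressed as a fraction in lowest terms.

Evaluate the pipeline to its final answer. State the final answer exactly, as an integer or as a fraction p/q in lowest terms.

Part 1: cross terms: (-28*-40 - 19*-31)=1709, (19*-1 - 13*-40)=501, (13*11 - 6*-1)=149, (6*34 - -15*11)=369, (-15*0 - -5*34)=170, (-5*-31 - -28*0)=155; twice the area = |3053| = 3053; area = 3053/2; boundary points = 1 + 3 + 1 + 1 + 2 + 1 = 9; strictly interior points = area - boundary/2 + 1 = 1523; answer 1523
Part 2: A1 = 1523; d = 3328; 3328 = 2^8 * 13; sigma = (1 + 2 + 4 + 8 + 16 + 32 + 64 + 128 + 256) * (1 + 13) = 511 * 14 = 7154; answer 7154
Part 3: A2 = 7154; c = -8; -9*(-8)^2 - 2 = (-576) + (-2) = -578; answer -578
Part 4: A3 = -578; w = 5; total draws C(8,5) = 56; complement C(5,5) = 1; favorable 56 - 1 = 55; P = 55/56; answer 55/56

55/56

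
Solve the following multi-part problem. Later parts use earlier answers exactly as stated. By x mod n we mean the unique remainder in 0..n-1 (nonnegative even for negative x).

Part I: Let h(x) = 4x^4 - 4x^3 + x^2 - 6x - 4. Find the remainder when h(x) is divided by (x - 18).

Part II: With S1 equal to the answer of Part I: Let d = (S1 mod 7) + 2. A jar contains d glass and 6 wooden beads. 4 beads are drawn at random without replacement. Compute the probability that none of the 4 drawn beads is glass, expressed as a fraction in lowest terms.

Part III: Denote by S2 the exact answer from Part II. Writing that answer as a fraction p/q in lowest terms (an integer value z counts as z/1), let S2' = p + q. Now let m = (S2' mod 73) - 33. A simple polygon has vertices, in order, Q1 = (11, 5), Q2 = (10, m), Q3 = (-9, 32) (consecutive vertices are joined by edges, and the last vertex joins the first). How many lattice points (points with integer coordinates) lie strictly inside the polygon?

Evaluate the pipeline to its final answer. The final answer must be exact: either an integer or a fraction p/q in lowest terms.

Part I: remainder = value at the root: 4*(18)^4 - 4*(18)^3 + 1*(18)^2 - 6*(18)^1 - 4 = (419904) + (-23328) + (324) + (-108) + (-4) = 396788; answer 396788
Part II: S1 = 396788; d = 2; total draws C(8,4) = 70; favorable C(6,4) = 15; P = 3/14; answer 3/14
Part III: S2 = 3/14; threaded value p + q = 17; m = -16; cross terms: (11*-16 - 10*5)=-226, (10*32 - -9*-16)=176, (-9*5 - 11*32)=-397; twice the area = |-447| = 447; area = 447/2; boundary points = 1 + 1 + 1 = 3; strictly interior points = area - boundary/2 + 1 = 223; answer 223

223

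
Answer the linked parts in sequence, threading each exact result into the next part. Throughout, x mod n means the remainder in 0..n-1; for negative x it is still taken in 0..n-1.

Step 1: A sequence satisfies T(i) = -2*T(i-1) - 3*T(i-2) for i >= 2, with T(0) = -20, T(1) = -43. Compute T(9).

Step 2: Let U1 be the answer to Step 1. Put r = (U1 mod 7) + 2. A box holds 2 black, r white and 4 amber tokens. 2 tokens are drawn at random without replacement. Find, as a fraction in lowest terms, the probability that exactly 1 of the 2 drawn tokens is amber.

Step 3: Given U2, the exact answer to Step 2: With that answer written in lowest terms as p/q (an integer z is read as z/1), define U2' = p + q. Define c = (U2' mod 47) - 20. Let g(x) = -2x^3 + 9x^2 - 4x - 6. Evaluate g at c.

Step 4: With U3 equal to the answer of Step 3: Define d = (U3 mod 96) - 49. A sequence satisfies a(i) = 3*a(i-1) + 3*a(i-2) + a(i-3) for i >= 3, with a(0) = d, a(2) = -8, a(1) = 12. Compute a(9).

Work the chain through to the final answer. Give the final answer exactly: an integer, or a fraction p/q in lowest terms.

34952

Step 1: T(2) = -2*(-43) - 3*(-20) = 146; iterating: T(2)=146, T(3)=-163, T(4)=-112, T(5)=713, T(6)=-1090, T(7)=41, T(8)=3188, T(9)=-6499; answer -6499
Step 2: U1 = -6499; r = 6; total draws C(12,2) = 66; favorable C(4,1)*C(8,1) = 32; P = 16/33; answer 16/33
Step 3: U2 = 16/33; threaded value p + q = 49; c = -18; -2*(-18)^3 + 9*(-18)^2 - 4*(-18)^1 - 6 = (11664) + (2916) + (72) + (-6) = 14646; answer 14646
Step 4: U3 = 14646; d = 5; a(3) = 3*(-8) + 3*(12) + 1*(5) = 17; iterating: a(3)=17, a(4)=39, a(5)=160, a(6)=614, a(7)=2361, a(8)=9085, a(9)=34952; answer 34952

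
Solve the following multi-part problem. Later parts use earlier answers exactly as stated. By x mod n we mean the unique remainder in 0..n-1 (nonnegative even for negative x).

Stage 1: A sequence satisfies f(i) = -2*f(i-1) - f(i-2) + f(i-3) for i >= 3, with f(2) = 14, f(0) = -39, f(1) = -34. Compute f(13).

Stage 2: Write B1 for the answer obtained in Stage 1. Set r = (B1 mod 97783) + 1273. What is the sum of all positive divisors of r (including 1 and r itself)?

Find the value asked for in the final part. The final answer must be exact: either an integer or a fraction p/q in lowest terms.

98928

Stage 1: f(3) = -2*(14) - 1*(-34) + 1*(-39) = -33; iterating: f(3)=-33, f(4)=18, f(5)=11, f(6)=-73, f(7)=153, f(8)=-222, f(9)=218, f(10)=-61, f(11)=-318, f(12)=915, f(13)=-1573; answer -1573
Stage 2: B1 = -1573; r = 97483; 97483 = 71 * 1373; sigma = (1 + 71) * (1 + 1373) = 72 * 1374 = 98928; answer 98928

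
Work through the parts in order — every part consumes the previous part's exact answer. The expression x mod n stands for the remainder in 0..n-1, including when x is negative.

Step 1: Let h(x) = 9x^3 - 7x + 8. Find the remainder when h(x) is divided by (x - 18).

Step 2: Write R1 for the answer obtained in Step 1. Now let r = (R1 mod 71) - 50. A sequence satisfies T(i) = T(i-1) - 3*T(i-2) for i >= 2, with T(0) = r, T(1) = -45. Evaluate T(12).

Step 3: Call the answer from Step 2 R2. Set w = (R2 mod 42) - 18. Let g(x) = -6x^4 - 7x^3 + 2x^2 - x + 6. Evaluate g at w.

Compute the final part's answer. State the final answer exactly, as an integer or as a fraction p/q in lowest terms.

Step 1: remainder = value at the root: 9*(18)^3 - 7*(18)^1 + 8 = (52488) + (-126) + (8) = 52370; answer 52370
Step 2: R1 = 52370; r = -7; T(2) = 1*(-45) - 3*(-7) = -24; iterating: T(2)=-24, T(3)=111, T(4)=183, T(5)=-150, T(6)=-699, T(7)=-249, T(8)=1848, T(9)=2595, T(10)=-2949, T(11)=-10734, T(12)=-1887; answer -1887
Step 3: R2 = -1887; w = -15; -6*(-15)^4 - 7*(-15)^3 + 2*(-15)^2 - 1*(-15)^1 + 6 = (-303750) + (23625) + (450) + (15) + (6) = -279654; answer -279654

-279654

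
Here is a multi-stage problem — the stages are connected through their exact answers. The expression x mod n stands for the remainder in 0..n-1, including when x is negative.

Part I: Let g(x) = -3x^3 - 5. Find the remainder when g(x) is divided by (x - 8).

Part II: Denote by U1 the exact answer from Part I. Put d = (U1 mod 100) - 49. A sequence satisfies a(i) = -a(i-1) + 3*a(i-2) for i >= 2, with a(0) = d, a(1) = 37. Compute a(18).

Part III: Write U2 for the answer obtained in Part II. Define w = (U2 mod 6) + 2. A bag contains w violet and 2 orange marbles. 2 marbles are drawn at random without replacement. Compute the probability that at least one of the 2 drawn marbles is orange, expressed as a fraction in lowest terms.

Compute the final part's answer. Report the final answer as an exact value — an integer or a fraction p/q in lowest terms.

3/5

Part I: remainder = value at the root: -3*(8)^3 - 5 = (-1536) + (-5) = -1541; answer -1541
Part II: U1 = -1541; d = 10; a(2) = -1*(37) + 3*(10) = -7; iterating: a(2)=-7, a(3)=118, a(4)=-139, a(5)=493, a(6)=-910, a(7)=2389, a(8)=-5119, a(9)=12286, a(10)=-27643, a(11)=64501, a(12)=-147430, a(13)=340933, a(14)=-783223, a(15)=1806022, a(16)=-4155691, a(17)=9573757, a(18)=-22040830; answer -22040830
Part III: U2 = -22040830; w = 4; total draws C(6,2) = 15; complement C(4,2) = 6; favorable 15 - 6 = 9; P = 3/5; answer 3/5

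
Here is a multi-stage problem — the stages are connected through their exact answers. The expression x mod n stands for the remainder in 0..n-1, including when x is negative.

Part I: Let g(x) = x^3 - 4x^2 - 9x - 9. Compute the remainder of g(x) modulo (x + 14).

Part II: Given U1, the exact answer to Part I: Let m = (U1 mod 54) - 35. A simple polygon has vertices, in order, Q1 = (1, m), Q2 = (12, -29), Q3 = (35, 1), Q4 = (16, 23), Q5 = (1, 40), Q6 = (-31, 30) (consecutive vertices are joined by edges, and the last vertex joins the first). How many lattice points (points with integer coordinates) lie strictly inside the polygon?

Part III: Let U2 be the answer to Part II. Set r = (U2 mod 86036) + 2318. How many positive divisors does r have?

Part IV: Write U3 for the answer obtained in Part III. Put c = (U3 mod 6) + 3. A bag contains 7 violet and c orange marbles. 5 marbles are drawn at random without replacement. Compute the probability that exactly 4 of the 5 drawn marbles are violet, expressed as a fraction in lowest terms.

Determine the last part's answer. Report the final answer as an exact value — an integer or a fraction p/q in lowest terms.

Part I: remainder = value at the root: 1*(-14)^3 - 4*(-14)^2 - 9*(-14)^1 - 9 = (-2744) + (-784) + (126) + (-9) = -3411; answer -3411
Part II: U1 = -3411; m = 10; cross terms: (1*-29 - 12*10)=-149, (12*1 - 35*-29)=1027, (35*23 - 16*1)=789, (16*40 - 1*23)=617, (1*30 - -31*40)=1270, (-31*10 - 1*30)=-340; twice the area = |3214| = 3214; area = 1607; boundary points = 1 + 1 + 1 + 1 + 2 + 4 = 10; strictly interior points = area - boundary/2 + 1 = 1603; answer 1603
Part III: U2 = 1603; r = 3921; 3921 = 3 * 1307; number of divisors = (1+1) * (1+1) = 4; answer 4
Part IV: U3 = 4; c = 7; total draws C(14,5) = 2002; favorable C(7,4)*C(7,1) = 245; P = 35/286; answer 35/286

35/286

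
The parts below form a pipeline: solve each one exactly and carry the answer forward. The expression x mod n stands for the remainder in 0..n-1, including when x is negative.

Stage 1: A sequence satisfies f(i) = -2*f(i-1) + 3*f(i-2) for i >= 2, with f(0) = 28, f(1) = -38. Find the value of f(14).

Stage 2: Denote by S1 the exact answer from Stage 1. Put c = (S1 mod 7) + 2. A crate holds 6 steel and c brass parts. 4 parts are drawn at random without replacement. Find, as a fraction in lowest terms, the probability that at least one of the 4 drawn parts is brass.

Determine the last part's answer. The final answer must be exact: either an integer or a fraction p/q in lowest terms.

Stage 1: f(2) = -2*(-38) + 3*(28) = 160; iterating: f(2)=160, f(3)=-434, f(4)=1348, f(5)=-3998, f(6)=12040, f(7)=-36074, f(8)=108268, f(9)=-324758, f(10)=974320, f(11)=-2922914, f(12)=8768788, f(13)=-26306318, f(14)=78919000; answer 78919000
Stage 2: S1 = 78919000; c = 8; total draws C(14,4) = 1001; complement C(6,4) = 15; favorable 1001 - 15 = 986; P = 986/1001; answer 986/1001

986/1001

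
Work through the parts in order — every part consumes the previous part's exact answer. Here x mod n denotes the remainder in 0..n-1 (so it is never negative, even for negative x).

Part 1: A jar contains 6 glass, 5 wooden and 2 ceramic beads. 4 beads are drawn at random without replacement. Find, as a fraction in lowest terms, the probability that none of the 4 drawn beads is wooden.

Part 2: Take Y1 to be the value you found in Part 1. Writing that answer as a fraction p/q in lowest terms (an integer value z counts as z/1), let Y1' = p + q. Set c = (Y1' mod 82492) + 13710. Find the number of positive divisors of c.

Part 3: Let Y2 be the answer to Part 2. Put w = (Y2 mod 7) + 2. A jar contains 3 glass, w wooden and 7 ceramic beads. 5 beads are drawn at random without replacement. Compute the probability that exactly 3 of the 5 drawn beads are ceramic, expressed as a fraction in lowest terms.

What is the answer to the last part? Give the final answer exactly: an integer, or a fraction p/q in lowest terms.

275/1224

Part 1: total draws C(13,4) = 715; favorable C(8,4) = 70; P = 14/143; answer 14/143
Part 2: Y1 = 14/143; threaded value p + q = 157; c = 13867; 13867 = 7^2 * 283; number of divisors = (2+1) * (1+1) = 6; answer 6
Part 3: Y2 = 6; w = 8; total draws C(18,5) = 8568; favorable C(7,3)*C(11,2) = 1925; P = 275/1224; answer 275/1224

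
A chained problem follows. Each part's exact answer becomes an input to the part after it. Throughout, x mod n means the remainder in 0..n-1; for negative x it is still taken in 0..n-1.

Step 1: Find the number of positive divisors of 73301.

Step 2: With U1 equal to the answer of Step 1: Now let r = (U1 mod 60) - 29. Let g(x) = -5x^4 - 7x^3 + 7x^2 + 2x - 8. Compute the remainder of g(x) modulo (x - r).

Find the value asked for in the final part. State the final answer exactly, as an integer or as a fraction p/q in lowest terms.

-1839433

Step 1: 73301 = 23 * 3187; number of divisors = (1+1) * (1+1) = 4; answer 4
Step 2: U1 = 4; r = -25; remainder = value at the root: -5*(-25)^4 - 7*(-25)^3 + 7*(-25)^2 + 2*(-25)^1 - 8 = (-1953125) + (109375) + (4375) + (-50) + (-8) = -1839433; answer -1839433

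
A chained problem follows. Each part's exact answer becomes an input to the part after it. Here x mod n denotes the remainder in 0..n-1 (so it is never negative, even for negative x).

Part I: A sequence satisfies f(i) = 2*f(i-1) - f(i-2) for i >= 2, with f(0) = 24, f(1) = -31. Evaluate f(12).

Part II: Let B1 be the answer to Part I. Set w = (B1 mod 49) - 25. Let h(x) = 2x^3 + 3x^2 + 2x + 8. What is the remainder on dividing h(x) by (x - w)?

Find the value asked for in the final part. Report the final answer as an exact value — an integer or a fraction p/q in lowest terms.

Part I: f(2) = 2*(-31) - 1*(24) = -86; iterating: f(2)=-86, f(3)=-141, f(4)=-196, f(5)=-251, f(6)=-306, f(7)=-361, f(8)=-416, f(9)=-471, f(10)=-526, f(11)=-581, f(12)=-636; answer -636
Part II: B1 = -636; w = -24; remainder = value at the root: 2*(-24)^3 + 3*(-24)^2 + 2*(-24)^1 + 8 = (-27648) + (1728) + (-48) + (8) = -25960; answer -25960

-25960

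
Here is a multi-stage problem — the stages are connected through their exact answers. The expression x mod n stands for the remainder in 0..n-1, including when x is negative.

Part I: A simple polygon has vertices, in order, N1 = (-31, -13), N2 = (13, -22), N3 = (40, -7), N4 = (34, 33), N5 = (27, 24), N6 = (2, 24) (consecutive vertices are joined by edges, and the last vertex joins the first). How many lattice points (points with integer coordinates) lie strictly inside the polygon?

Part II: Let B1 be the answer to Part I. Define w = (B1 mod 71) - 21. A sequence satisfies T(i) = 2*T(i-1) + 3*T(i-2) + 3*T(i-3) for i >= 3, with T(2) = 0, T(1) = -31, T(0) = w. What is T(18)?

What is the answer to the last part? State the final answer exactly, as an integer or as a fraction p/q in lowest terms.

-4897862877

Part I: cross terms: (-31*-22 - 13*-13)=851, (13*-7 - 40*-22)=789, (40*33 - 34*-7)=1558, (34*24 - 27*33)=-75, (27*24 - 2*24)=600, (2*-13 - -31*24)=718; twice the area = |4441| = 4441; area = 4441/2; boundary points = 1 + 3 + 2 + 1 + 25 + 1 = 33; strictly interior points = area - boundary/2 + 1 = 2205; answer 2205
Part II: B1 = 2205; w = -17; T(3) = 2*(0) + 3*(-31) + 3*(-17) = -144; iterating: T(3)=-144, T(4)=-381, T(5)=-1194, T(6)=-3963, T(7)=-12651, T(8)=-40773, T(9)=-131388, T(10)=-423048, T(11)=-1362579, T(12)=-4388466, T(13)=-14133813, T(14)=-45520761, T(15)=-146608359, T(16)=-472180440, T(17)=-1520748240, T(18)=-4897862877; answer -4897862877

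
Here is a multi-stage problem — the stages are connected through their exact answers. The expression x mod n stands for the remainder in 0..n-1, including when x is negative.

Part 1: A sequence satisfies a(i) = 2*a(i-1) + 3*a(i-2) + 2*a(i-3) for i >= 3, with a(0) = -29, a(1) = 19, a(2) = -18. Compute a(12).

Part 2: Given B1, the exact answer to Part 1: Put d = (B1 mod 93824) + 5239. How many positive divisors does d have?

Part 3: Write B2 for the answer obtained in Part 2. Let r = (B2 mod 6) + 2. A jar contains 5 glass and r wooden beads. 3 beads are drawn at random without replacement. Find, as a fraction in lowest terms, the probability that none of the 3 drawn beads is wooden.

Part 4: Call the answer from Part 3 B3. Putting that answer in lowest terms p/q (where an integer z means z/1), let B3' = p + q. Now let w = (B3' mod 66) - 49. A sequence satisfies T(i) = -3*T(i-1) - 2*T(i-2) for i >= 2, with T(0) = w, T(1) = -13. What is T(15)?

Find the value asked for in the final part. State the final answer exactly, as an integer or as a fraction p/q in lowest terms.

Part 1: a(3) = 2*(-18) + 3*(19) + 2*(-29) = -37; iterating: a(3)=-37, a(4)=-90, a(5)=-327, a(6)=-998, a(7)=-3157, a(8)=-9962, a(9)=-31391, a(10)=-98982, a(11)=-312061, a(12)=-983850; answer -983850
Part 2: B1 = -983850; d = 53453; 53453 is prime, so its only divisors are 1 and 53453; count = 2; answer 2
Part 3: B2 = 2; r = 4; total draws C(9,3) = 84; favorable C(5,3) = 10; P = 5/42; answer 5/42
Part 4: B3 = 5/42; threaded value p + q = 47; w = -2; T(2) = -3*(-13) - 2*(-2) = 43; iterating: T(2)=43, T(3)=-103, T(4)=223, T(5)=-463, T(6)=943, T(7)=-1903, T(8)=3823, T(9)=-7663, T(10)=15343, T(11)=-30703, T(12)=61423, T(13)=-122863, T(14)=245743, T(15)=-491503; answer -491503

-491503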